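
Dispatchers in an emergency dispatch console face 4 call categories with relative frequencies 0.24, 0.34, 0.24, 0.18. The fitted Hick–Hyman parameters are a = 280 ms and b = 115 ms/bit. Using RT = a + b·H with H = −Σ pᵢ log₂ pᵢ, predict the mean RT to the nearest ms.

506 ms

Entropy contributions −pᵢ log₂ pᵢ: 0.4941, 0.5292, 0.4941, 0.4453; sum H = 1.9628 bits.
RT = a + bH = 280 + 115·1.9628 = 505.72 ms.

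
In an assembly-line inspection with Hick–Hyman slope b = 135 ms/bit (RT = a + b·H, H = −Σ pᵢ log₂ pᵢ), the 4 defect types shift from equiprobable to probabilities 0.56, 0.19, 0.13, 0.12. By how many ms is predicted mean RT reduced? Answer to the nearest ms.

44 ms

Equiprobable entropy H₀ = log₂ 4 = 2.0000 bits.
Skewed entropy H = −Σ pᵢ log₂ pᵢ = 1.6734 bits.
ΔRT = b·(H₀ − H) = 135 × 0.3266 = 44.09 ms.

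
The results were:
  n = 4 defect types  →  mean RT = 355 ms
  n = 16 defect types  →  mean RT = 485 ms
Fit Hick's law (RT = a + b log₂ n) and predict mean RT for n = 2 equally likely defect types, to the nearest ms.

Fit slope and intercept:
  b = (485 − 355) / (log₂ 16 − log₂ 4) = 130 / (4 − 2) = 65 ms/bit
  a = 355 − 65 × 2 = 225 ms
Then RT(2) = 225 + 65 × log₂ 2 = 225 + 65 × 1 ≈ 290.000 ms.

290 ms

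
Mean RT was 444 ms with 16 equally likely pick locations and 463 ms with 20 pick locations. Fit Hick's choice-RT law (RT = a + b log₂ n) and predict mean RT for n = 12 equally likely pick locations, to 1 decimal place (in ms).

419.5 ms

Solve the two-equation system in a and b:
  b = (463 − 444) / (log₂ 20 − log₂ 16) = 19 / (4.3219 − 4) = 59.019 ms/bit
  a = 444 − 59.019 × 4 = 207.922 ms
Then RT(12) = 207.922 + 59.019 × log₂ 12 = 207.922 + 59.019 × 3.5850 ≈ 419.505 ms.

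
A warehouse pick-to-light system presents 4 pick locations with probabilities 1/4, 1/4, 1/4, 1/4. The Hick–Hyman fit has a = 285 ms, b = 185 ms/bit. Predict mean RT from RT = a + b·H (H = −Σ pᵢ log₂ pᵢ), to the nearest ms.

Each term −pᵢ log₂ pᵢ: 0.25·2 + 0.25·2 + 0.25·2 + 0.25·2; summed, H = 2.000 bits.
Mean RT = a + bH = 285 + 185·2.000 = 655.00 ms.

655 ms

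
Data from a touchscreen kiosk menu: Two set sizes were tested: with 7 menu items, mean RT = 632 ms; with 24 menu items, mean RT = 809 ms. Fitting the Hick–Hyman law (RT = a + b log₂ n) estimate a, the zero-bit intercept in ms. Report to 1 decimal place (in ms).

352.5 ms

b = (RT₂ − RT₁)/(log₂ n₂ − log₂ n₁) = (809 − 632)/(4.5850 − 2.8074) = 99.572 ms/bit.
a = RT₁ − b·log₂ n₁ = 632 − 99.572 × 2.8074 = 352.466 ms.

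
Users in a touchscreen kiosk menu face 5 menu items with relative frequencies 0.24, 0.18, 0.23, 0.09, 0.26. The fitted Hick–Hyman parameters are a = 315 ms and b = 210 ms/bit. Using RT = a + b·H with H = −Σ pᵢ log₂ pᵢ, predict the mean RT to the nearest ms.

H = 0.24·log₂(1/0.24) + 0.18·log₂(1/0.18) + 0.23·log₂(1/0.23) + 0.09·log₂(1/0.09) + 0.26·log₂(1/0.26) = 2.2451 bits.
RT = 315 + 210 × 2.2451 = 786.46 ms.

786 ms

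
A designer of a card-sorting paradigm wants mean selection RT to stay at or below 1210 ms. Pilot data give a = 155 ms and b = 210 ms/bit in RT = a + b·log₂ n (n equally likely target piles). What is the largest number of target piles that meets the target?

32

Set 155 + 210·log₂ n ≤ 1210 → log₂ n ≤ (1210 − 155)/210 = 5.0238.
So n ≤ 2^5.0238 = 32.532; the largest integer n is 32.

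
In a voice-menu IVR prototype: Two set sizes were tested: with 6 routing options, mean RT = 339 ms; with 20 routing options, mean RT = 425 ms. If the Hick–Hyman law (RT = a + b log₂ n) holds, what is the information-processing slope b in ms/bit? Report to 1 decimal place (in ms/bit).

49.5 ms/bit

Slope: b = (425 − 339) / (log₂ 20 − log₂ 6) = 86/1.7370 = 49.512 ms/bit.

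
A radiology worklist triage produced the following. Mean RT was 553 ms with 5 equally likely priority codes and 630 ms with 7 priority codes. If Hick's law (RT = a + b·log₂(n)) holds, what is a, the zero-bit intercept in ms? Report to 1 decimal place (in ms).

b = (RT₂ − RT₁)/(log₂ n₂ − log₂ n₁) = (630 − 553)/(2.8074 − 2.3219) = 158.623 ms/bit.
a = RT₁ − b·log₂ n₁ = 553 − 158.623 × 2.3219 = 184.688 ms.

184.7 ms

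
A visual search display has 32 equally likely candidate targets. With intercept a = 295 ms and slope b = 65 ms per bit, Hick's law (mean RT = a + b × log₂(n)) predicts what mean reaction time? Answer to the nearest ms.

log₂(32) = 5 bits, so RT = 295 + 65 × 5 ≈ 620.000 ms.

620 ms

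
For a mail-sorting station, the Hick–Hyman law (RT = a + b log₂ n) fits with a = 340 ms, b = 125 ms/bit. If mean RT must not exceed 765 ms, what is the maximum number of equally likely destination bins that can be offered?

Set 340 + 125·log₂ n ≤ 765 → log₂ n ≤ (765 − 340)/125 = 3.4000.
So n ≤ 2^3.4000 = 10.556; the largest integer n is 10.

10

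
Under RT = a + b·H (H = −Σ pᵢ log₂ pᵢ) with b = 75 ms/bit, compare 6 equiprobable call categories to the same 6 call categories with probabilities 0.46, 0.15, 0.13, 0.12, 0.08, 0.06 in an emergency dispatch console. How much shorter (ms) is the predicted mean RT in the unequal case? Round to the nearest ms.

28 ms

The RT saving is b·ΔH. Equiprobable H₀ = log₂(6) = 2.5850 bits; with the given probabilities H = 2.2106 bits.
b·(H₀ − H) = 75 × (2.5850 − 2.2106) = 28.07 ms.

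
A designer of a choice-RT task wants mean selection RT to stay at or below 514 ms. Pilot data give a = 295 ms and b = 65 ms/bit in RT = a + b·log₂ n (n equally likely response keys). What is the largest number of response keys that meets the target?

Set 295 + 65·log₂ n ≤ 514 → log₂ n ≤ (514 − 295)/65 = 3.3692.
So n ≤ 2^3.3692 = 10.333; the largest integer n is 10.

10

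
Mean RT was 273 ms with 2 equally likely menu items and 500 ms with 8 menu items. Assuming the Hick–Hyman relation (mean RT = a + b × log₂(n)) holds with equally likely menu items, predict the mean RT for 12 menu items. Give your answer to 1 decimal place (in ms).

566.4 ms

Solve the two-equation system in a and b:
  b = (500 − 273) / (log₂ 8 − log₂ 2) = 227 / (3 − 1) = 113.500 ms/bit
  a = 273 − 113.500 × 1 = 159.500 ms
Then RT(12) = 159.500 + 113.500 × log₂ 12 = 159.500 + 113.500 × 3.5850 ≈ 566.393 ms.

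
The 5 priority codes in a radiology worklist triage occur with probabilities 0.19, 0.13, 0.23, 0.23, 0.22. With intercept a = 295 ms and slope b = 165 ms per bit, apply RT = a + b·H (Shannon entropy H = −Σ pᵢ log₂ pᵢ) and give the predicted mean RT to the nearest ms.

H = 0.19·log₂(1/0.19) + 0.13·log₂(1/0.13) + 0.23·log₂(1/0.23) + 0.23·log₂(1/0.23) + 0.22·log₂(1/0.22) = 2.2938 bits.
RT = 295 + 165 × 2.2938 = 673.47 ms.

673 ms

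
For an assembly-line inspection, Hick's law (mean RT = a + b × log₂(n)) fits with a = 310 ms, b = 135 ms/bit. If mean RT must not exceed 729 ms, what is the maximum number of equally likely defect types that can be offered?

8

Set 310 + 135·log₂ n ≤ 729 → log₂ n ≤ (729 − 310)/135 = 3.1037.
So n ≤ 2^3.1037 = 8.596; the largest integer n is 8.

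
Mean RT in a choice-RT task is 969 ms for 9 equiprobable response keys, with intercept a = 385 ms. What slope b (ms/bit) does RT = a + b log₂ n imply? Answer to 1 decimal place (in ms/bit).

log₂(9) = 3.1699 bits.
b = (RT − a)/log₂ n = (969 − 385) / 3.1699 = 184.231 ms/bit.

184.2 ms/bit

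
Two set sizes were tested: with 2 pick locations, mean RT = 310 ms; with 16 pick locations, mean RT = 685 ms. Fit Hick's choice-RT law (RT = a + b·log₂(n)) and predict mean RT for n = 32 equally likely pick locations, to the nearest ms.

With log₂ n on the abscissa the relation is linear; from the two conditions:
  b = (685 − 310) / (log₂ 16 − log₂ 2) = 375 / (4 − 1) = 125 ms/bit
  a = 310 − 125 × 1 = 185 ms
Then RT(32) = 185 + 125 × log₂ 32 = 185 + 125 × 5 ≈ 810.000 ms.

810 ms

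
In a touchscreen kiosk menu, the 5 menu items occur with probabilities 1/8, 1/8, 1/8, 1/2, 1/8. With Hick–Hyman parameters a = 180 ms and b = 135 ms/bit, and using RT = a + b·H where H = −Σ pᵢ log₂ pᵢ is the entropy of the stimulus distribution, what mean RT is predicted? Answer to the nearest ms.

450 ms

Each term −pᵢ log₂ pᵢ: 0.125·3 + 0.125·3 + 0.125·3 + 0.5·1 + 0.125·3; summed, H = 2.000 bits.
Mean RT = a + bH = 180 + 135·2.000 = 450.00 ms.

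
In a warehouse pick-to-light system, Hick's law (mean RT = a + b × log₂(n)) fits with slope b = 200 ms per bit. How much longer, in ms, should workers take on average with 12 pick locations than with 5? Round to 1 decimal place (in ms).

Only the slope matters, since a is common to both: ΔRT = b·log₂(n₂/n₁).
log₂(12) − log₂(5) = 3.5850 − 2.3219 = 1.2630.
ΔRT = 200 × 1.2630 = 252.607 ms.

252.6 ms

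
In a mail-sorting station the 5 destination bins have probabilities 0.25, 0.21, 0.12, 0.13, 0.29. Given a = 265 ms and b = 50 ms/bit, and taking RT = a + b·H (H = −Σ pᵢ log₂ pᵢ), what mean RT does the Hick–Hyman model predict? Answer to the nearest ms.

377 ms

H = 0.25·log₂(1/0.25) + 0.21·log₂(1/0.21) + 0.12·log₂(1/0.12) + 0.13·log₂(1/0.13) + 0.29·log₂(1/0.29) = 2.2404 bits.
RT = 265 + 50 × 2.2404 = 377.02 ms.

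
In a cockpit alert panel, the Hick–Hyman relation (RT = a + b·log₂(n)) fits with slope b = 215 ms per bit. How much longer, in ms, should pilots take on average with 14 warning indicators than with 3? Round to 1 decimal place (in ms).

ΔRT = (a + b log₂ n₂) − (a + b log₂ n₁) = b·(log₂ n₂ − log₂ n₁).
log₂(14) − log₂(3) = 3.8074 − 1.5850 = 2.2224.
ΔRT = 215 × 2.2224 = 477.814 ms.

477.8 ms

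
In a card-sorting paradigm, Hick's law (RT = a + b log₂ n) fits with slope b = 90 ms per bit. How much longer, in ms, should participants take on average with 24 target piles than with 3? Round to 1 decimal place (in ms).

270.0 ms

Only the slope matters, since a is common to both: ΔRT = b·log₂(n₂/n₁).
log₂(24) − log₂(3) = log₂(24/3) = log₂(8) = 3.
ΔRT = 90 × 3.0000 = 270.000 ms.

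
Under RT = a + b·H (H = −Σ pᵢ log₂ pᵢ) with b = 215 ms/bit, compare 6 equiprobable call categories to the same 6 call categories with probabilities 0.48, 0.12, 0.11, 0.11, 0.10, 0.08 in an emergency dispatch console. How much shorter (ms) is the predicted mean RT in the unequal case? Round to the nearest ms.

83 ms

Equiprobable entropy H₀ = log₂ 6 = 2.5850 bits.
Skewed entropy H = −Σ pᵢ log₂ pᵢ = 2.1996 bits.
ΔRT = b·(H₀ − H) = 215 × 0.3854 = 82.85 ms.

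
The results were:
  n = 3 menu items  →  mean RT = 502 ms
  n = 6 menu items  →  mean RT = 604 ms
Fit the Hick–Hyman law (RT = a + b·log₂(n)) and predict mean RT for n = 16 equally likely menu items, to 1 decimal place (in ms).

748.3 ms

Solve the two-equation system in a and b:
  b = (604 − 502) / (log₂ 6 − log₂ 3) = 102 / (2.5850 − 1.5850) = 102.000 ms/bit
  a = 502 − 102.000 × 1.5850 = 340.334 ms
Then RT(16) = 340.334 + 102.000 × log₂ 16 = 340.334 + 102.000 × 4 ≈ 748.334 ms.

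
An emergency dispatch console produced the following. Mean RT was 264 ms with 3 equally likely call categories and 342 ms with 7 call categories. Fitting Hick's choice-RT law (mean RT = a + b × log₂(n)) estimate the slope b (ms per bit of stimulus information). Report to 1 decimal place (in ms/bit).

63.8 ms/bit

b = (RT₂ − RT₁)/(log₂ n₂ − log₂ n₁) = (342 − 264)/(2.8074 − 1.5850) = 63.809 ms/bit.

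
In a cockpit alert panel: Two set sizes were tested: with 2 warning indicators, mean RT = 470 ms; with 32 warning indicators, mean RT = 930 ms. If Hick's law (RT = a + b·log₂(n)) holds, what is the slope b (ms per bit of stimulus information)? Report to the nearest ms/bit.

115 ms/bit

b = (RT₂ − RT₁)/(log₂ n₂ − log₂ n₁) = (930 − 470)/(5 − 1) = 115 ms/bit.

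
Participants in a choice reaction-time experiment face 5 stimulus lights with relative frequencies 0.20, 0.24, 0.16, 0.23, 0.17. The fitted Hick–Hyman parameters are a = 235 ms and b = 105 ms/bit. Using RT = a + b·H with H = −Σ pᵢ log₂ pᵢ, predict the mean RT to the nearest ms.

477 ms

Entropy contributions −pᵢ log₂ pᵢ: 0.4644, 0.4941, 0.4230, 0.4877, 0.4346; sum H = 2.3038 bits.
RT = a + bH = 235 + 105·2.3038 = 476.90 ms.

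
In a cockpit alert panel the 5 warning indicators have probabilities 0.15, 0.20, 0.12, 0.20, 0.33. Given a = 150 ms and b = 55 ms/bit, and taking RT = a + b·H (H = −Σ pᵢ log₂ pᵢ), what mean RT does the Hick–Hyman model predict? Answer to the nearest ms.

273 ms

Entropy contributions −pᵢ log₂ pᵢ: 0.4105, 0.4644, 0.3671, 0.4644, 0.5278; sum H = 2.2342 bits.
RT = a + bH = 150 + 55·2.2342 = 272.88 ms.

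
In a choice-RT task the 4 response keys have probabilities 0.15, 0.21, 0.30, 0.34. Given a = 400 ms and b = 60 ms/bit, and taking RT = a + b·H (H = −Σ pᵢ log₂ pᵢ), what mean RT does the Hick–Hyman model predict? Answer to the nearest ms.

Entropy contributions −pᵢ log₂ pᵢ: 0.4105, 0.4728, 0.5211, 0.5292; sum H = 1.9336 bits.
RT = a + bH = 400 + 60·1.9336 = 516.02 ms.

516 ms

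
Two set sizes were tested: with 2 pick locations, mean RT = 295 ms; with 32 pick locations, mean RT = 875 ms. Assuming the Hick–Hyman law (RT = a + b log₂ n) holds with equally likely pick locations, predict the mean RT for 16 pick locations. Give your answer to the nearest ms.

Solve the two-equation system in a and b:
  b = (875 − 295) / (log₂ 32 − log₂ 2) = 580 / (5 − 1) = 145 ms/bit
  a = 295 − 145 × 1 = 150 ms
Then RT(16) = 150 + 145 × log₂ 16 = 150 + 145 × 4 ≈ 730.000 ms.

730 ms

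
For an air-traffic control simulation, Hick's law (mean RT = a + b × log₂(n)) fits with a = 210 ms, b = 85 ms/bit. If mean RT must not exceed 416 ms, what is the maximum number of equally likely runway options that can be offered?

5

Information budget: (416 − 210)/85 = 2.4235 bits, so n ≤ 2^2.4235 = 5.365 → at most 5.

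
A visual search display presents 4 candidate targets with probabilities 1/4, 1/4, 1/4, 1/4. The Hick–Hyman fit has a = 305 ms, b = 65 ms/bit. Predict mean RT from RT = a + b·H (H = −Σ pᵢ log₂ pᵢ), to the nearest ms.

H = −Σ pᵢ log₂ pᵢ = 0.25·2 + 0.25·2 + 0.25·2 + 0.25·2 = 2.000 bits.
RT = 305 + 65 × 2.000 = 435.00 ms.

435 ms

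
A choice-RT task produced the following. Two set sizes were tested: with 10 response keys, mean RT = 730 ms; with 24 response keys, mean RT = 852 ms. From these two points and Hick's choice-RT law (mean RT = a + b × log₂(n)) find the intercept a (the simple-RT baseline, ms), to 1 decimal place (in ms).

Slope: b = (852 − 730) / (log₂ 24 − log₂ 10) = 122/1.2630 = 96.593 ms/bit.
Intercept: a = 730 − 96.593·log₂(10) = 409.126 ms.

409.1 ms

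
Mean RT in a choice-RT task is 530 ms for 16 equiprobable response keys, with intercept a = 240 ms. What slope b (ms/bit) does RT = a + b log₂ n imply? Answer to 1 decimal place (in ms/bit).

16 alternatives carry log₂ 16 = 4 bits; the choice cost is 530 − 240 = 290 ms, so b = 290/4 = 72.500 ms/bit.

72.5 ms/bit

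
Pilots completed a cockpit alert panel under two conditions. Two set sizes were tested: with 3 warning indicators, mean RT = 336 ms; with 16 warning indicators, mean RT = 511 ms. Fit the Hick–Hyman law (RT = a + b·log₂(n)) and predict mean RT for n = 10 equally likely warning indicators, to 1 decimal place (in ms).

461.9 ms

With log₂ n on the abscissa the relation is linear; from the two conditions:
  b = (511 − 336) / (log₂ 16 − log₂ 3) = 175 / (4 − 1.5850) = 72.463 ms/bit
  a = 336 − 72.463 × 1.5850 = 221.149 ms
Then RT(10) = 221.149 + 72.463 × log₂ 10 = 221.149 + 72.463 × 3.3219 ≈ 461.865 ms.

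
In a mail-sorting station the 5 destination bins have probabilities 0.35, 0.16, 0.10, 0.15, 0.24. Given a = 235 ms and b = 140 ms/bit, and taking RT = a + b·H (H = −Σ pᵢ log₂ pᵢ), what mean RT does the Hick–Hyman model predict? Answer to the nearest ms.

H = 0.35·log₂(1/0.35) + 0.16·log₂(1/0.16) + 0.10·log₂(1/0.10) + 0.15·log₂(1/0.15) + 0.24·log₂(1/0.24) = 2.1900 bits.
RT = 235 + 140 × 2.1900 = 541.60 ms.

542 ms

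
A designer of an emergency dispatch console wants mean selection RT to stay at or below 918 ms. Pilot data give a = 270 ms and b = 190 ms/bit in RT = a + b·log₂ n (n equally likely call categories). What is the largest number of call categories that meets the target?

10

Information budget: (918 − 270)/190 = 3.4105 bits, so n ≤ 2^3.4105 = 10.633 → at most 10.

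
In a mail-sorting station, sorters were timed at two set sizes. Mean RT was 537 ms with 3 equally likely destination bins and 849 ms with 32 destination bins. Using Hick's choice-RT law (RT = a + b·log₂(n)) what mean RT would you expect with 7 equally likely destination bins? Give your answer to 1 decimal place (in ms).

648.7 ms

RT is linear in log₂ n, so two points fix the line:
  b = (849 − 537) / (log₂ 32 − log₂ 3) = 312 / (5 − 1.5850) = 91.361 ms/bit
  a = 537 − 91.361 × 1.5850 = 392.197 ms
Then RT(7) = 392.197 + 91.361 × log₂ 7 = 392.197 + 91.361 × 2.8074 ≈ 648.679 ms.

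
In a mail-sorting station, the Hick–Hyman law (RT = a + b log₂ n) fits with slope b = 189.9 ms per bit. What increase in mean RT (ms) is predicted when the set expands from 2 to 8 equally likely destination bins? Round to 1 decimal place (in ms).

The intercept a cancels: ΔRT = b·(log₂ n₂ − log₂ n₁) = b·log₂(n₂/n₁).
log₂(8) − log₂(2) = log₂(8/2) = log₂(4) = 2.
ΔRT = 189.9 × 2.0000 = 379.800 ms.

379.8 ms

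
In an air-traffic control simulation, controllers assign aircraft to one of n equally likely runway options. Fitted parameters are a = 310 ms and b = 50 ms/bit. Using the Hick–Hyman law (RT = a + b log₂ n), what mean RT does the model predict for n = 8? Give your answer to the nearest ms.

460 ms

log₂(8) = 3 bits, so RT = 310 + 50 × 3 ≈ 460.000 ms.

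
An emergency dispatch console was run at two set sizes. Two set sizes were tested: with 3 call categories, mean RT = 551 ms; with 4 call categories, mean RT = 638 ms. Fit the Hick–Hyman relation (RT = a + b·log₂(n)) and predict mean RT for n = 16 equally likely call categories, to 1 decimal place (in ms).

Solve the two-equation system in a and b:
  b = (638 − 551) / (log₂ 4 − log₂ 3) = 87 / (2 − 1.5850) = 209.620 ms/bit
  a = 551 − 209.620 × 1.5850 = 218.761 ms
Then RT(16) = 218.761 + 209.620 × log₂ 16 = 218.761 + 209.620 × 4 ≈ 1057.239 ms.

1057.2 ms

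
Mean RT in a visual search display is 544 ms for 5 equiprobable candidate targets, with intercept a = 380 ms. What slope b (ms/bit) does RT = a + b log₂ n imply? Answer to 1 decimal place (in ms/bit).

b = (544 − 380) / log₂(5) = 164 / 2.3219 = 70.631 ms/bit.

70.6 ms/bit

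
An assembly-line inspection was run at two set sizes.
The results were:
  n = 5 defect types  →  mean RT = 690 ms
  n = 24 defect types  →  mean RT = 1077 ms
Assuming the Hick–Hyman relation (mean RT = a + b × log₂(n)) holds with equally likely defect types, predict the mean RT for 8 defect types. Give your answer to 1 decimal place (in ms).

Solve the two-equation system in a and b:
  b = (1077 − 690) / (log₂ 24 − log₂ 5) = 387 / (4.5850 − 2.3219) = 171.009 ms/bit
  a = 690 − 171.009 × 2.3219 = 292.929 ms
Then RT(8) = 292.929 + 171.009 × log₂ 8 = 292.929 + 171.009 × 3 ≈ 805.957 ms.

806.0 ms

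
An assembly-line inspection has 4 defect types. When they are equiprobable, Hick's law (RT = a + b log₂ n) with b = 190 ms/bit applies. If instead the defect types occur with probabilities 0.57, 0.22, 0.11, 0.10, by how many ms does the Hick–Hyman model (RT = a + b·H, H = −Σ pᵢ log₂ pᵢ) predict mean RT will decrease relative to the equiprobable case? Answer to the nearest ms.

71 ms

The RT saving is b·ΔH. Equiprobable H₀ = log₂(4) = 2.0000 bits; with the given probabilities H = 1.6253 bits.
b·(H₀ − H) = 190 × (2.0000 − 1.6253) = 71.19 ms.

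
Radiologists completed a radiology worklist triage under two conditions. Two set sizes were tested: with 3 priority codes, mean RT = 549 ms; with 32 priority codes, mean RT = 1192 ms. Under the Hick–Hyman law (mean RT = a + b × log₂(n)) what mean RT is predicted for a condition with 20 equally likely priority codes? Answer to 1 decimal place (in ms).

1064.3 ms

Fit slope and intercept:
  b = (1192 − 549) / (log₂ 32 − log₂ 3) = 643 / (5 − 1.5850) = 188.285 ms/bit
  a = 549 − 188.285 × 1.5850 = 250.575 ms
Then RT(20) = 250.575 + 188.285 × log₂ 20 = 250.575 + 188.285 × 4.3219 ≈ 1064.329 ms.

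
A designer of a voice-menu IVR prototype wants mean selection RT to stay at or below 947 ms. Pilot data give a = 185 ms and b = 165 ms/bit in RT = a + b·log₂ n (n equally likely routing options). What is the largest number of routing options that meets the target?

Set 185 + 165·log₂ n ≤ 947 → log₂ n ≤ (947 − 185)/165 = 4.6182.
So n ≤ 2^4.6182 = 24.559; the largest integer n is 24.

24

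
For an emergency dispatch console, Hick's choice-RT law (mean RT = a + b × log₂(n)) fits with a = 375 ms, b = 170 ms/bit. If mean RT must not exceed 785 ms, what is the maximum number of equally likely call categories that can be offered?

Set 375 + 170·log₂ n ≤ 785 → log₂ n ≤ (785 − 375)/170 = 2.4118.
So n ≤ 2^2.4118 = 5.321; the largest integer n is 5.

5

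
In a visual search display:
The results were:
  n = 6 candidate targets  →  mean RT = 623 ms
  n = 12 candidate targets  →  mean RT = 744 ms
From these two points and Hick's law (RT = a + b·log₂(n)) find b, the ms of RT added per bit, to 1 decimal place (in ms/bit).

121.0 ms/bit

Slope: b = (744 − 623) / (log₂ 12 − log₂ 6) = 121/1.0000 = 121.000 ms/bit.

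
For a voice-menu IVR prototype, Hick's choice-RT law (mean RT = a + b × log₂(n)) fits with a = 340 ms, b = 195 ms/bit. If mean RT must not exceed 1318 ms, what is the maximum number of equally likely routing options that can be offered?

Set 340 + 195·log₂ n ≤ 1318 → log₂ n ≤ (1318 − 340)/195 = 5.0154.
So n ≤ 2^5.0154 = 32.343; the largest integer n is 32.

32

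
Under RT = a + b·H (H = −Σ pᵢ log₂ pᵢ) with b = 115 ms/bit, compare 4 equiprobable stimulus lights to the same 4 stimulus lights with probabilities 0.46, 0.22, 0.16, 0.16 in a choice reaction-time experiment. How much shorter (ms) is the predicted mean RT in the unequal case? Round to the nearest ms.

18 ms

Equiprobable entropy H₀ = log₂ 4 = 2.0000 bits.
Skewed entropy H = −Σ pᵢ log₂ pᵢ = 1.8419 bits.
ΔRT = b·(H₀ − H) = 115 × 0.1581 = 18.18 ms.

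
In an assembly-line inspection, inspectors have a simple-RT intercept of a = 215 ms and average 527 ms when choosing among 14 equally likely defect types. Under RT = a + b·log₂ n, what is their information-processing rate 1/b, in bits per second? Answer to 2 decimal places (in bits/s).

12.20 bits/s

b = (527 − 215)/log₂ 14 = 312/3.8074 = 81.947 ms per bit = 0.08195 s/bit; the reciprocal is 12.203 bits/s.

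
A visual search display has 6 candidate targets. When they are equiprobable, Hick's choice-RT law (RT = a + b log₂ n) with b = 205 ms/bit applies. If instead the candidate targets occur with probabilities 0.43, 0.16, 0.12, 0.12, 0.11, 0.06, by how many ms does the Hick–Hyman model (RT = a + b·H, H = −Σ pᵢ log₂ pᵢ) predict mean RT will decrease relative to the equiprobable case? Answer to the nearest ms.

Equiprobable entropy H₀ = log₂ 6 = 2.5850 bits.
Skewed entropy H = −Σ pᵢ log₂ pᵢ = 2.2745 bits.
ΔRT = b·(H₀ − H) = 205 × 0.3104 = 63.64 ms.

64 ms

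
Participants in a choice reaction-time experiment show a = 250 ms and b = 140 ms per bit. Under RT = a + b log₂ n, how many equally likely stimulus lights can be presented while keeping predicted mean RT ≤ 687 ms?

8

140·log₂ n ≤ 687 − 250 = 437, giving log₂ n ≤ 3.1214 and n ≤ 8.702. The largest whole number is 8.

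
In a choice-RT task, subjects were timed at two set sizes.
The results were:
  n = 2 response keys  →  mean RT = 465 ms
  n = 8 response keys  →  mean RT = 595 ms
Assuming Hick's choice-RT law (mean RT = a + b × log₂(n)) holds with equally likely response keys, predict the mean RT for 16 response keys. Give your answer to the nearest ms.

RT is linear in log₂ n, so two points fix the line:
  b = (595 − 465) / (log₂ 8 − log₂ 2) = 130 / (3 − 1) = 65 ms/bit
  a = 465 − 65 × 1 = 400 ms
Then RT(16) = 400 + 65 × log₂ 16 = 400 + 65 × 4 ≈ 660.000 ms.

660 ms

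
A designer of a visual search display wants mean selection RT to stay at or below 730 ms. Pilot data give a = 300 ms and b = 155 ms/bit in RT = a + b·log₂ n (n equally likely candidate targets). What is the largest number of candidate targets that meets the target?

6

Information budget: (730 − 300)/155 = 2.7742 bits, so n ≤ 2^2.7742 = 6.841 → at most 6.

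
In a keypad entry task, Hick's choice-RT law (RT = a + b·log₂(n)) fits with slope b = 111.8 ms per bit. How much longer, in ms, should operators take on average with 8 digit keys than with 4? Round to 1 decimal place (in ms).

111.8 ms

ΔRT = (a + b log₂ n₂) − (a + b log₂ n₁) = b·(log₂ n₂ − log₂ n₁).
log₂(8) − log₂(4) = log₂(8/4) = log₂(2) = 1.
ΔRT = 111.8 × 1.0000 = 111.800 ms.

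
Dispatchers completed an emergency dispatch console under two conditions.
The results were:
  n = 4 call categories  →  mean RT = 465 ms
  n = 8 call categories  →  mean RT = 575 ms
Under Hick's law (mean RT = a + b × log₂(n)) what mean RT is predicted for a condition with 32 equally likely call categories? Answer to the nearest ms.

795 ms

RT is linear in log₂ n, so two points fix the line:
  b = (575 − 465) / (log₂ 8 − log₂ 4) = 110 / (3 − 2) = 110 ms/bit
  a = 465 − 110 × 2 = 245 ms
Then RT(32) = 245 + 110 × log₂ 32 = 245 + 110 × 5 ≈ 795.000 ms.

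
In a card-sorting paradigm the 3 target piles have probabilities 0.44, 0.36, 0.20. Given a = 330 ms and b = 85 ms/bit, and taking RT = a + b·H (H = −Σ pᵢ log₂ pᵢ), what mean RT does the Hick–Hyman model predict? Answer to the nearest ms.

H = 0.44·log₂(1/0.44) + 0.36·log₂(1/0.36) + 0.20·log₂(1/0.20) = 1.5161 bits.
RT = 330 + 85 × 1.5161 = 458.87 ms.

459 ms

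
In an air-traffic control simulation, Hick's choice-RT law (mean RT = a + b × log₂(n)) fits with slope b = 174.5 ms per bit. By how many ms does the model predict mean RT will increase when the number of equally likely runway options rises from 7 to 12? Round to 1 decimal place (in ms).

Only the slope matters, since a is common to both: ΔRT = b·log₂(n₂/n₁).
log₂(12) − log₂(7) = 3.5850 − 2.8074 = 0.7776.
ΔRT = 174.5 × 0.7776 = 135.693 ms.

135.7 ms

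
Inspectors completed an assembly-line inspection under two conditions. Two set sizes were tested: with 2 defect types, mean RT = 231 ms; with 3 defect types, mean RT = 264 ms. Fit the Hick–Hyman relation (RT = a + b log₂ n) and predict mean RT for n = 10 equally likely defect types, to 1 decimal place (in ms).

RT is linear in log₂ n, so two points fix the line:
  b = (264 − 231) / (log₂ 3 − log₂ 2) = 33 / (1.5850 − 1) = 56.414 ms/bit
  a = 231 − 56.414 × 1 = 174.586 ms
Then RT(10) = 174.586 + 56.414 × log₂ 10 = 174.586 + 56.414 × 3.3219 ≈ 361.989 ms.

362.0 ms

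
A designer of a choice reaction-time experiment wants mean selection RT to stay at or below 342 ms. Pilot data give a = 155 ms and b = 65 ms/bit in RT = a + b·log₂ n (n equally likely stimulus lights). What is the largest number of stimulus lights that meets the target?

7

65·log₂ n ≤ 342 − 155 = 187, giving log₂ n ≤ 2.8769 and n ≤ 7.346. The largest whole number is 7.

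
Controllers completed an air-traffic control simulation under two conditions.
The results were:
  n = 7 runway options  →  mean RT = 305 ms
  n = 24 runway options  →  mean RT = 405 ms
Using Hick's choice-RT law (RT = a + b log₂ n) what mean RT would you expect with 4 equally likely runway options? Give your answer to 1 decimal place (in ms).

259.6 ms

Fit slope and intercept:
  b = (405 − 305) / (log₂ 24 − log₂ 7) = 100 / (4.5850 − 2.8074) = 56.255 ms/bit
  a = 305 − 56.255 × 2.8074 = 147.071 ms
Then RT(4) = 147.071 + 56.255 × log₂ 4 = 147.071 + 56.255 × 2 ≈ 259.582 ms.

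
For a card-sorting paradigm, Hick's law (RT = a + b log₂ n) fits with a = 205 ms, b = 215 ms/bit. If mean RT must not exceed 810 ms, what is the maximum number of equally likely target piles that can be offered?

Set 205 + 215·log₂ n ≤ 810 → log₂ n ≤ (810 − 205)/215 = 2.8140.
So n ≤ 2^2.8140 = 7.032; the largest integer n is 7.

7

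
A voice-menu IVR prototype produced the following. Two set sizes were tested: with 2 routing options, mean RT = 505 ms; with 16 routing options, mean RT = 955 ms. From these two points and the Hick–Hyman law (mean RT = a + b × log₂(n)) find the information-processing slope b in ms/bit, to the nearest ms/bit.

150 ms/bit

The slope on a log₂ axis is (955 − 505) / (4 − 1) = 150 ms/bit.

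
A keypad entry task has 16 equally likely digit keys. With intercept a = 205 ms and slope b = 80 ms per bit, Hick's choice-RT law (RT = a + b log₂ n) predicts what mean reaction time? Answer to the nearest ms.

log₂(16) = 4 bits, so RT = 205 + 80 × 4 ≈ 525.000 ms.

525 ms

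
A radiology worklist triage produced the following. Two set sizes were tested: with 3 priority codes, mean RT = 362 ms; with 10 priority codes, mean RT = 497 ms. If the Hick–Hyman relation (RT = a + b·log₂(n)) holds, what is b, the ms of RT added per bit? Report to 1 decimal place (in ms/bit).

b = (RT₂ − RT₁)/(log₂ n₂ − log₂ n₁) = (497 − 362)/(3.3219 − 1.5850) = 77.722 ms/bit.

77.7 ms/bit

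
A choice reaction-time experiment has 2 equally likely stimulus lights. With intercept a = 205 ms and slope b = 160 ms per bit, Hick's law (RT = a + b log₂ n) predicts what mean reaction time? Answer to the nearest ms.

365 ms

log₂(2) = 1 bits, so RT = 205 + 160 × 1 ≈ 365.000 ms.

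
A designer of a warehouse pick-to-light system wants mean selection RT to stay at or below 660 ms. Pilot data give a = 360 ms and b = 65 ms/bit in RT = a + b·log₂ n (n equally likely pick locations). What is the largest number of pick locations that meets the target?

24

Information budget: (660 − 360)/65 = 4.6154 bits, so n ≤ 2^4.6154 = 24.511 → at most 24.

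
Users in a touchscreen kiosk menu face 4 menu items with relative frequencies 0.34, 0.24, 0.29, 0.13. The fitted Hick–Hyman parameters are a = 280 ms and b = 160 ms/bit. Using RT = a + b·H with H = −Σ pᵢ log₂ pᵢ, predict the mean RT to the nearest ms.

588 ms

Entropy contributions −pᵢ log₂ pᵢ: 0.5292, 0.4941, 0.5179, 0.3826; sum H = 1.9239 bits.
RT = a + bH = 280 + 160·1.9239 = 587.82 ms.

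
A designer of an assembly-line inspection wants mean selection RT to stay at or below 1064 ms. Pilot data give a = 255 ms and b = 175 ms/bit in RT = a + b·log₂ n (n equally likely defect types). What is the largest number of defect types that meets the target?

24

Set 255 + 175·log₂ n ≤ 1064 → log₂ n ≤ (1064 − 255)/175 = 4.6229.
So n ≤ 2^4.6229 = 24.639; the largest integer n is 24.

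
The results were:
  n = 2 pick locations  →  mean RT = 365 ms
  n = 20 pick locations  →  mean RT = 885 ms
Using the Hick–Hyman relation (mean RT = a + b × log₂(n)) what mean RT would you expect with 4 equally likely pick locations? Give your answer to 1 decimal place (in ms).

521.5 ms

With log₂ n on the abscissa the relation is linear; from the two conditions:
  b = (885 − 365) / (log₂ 20 − log₂ 2) = 520 / (4.3219 − 1) = 156.536 ms/bit
  a = 365 − 156.536 × 1 = 208.464 ms
Then RT(4) = 208.464 + 156.536 × log₂ 4 = 208.464 + 156.536 × 2 ≈ 521.536 ms.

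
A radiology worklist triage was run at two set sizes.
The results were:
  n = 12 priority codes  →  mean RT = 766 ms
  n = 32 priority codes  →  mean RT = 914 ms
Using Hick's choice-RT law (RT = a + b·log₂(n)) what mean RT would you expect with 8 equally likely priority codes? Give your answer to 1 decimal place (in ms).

704.8 ms

Solve the two-equation system in a and b:
  b = (914 − 766) / (log₂ 32 − log₂ 12) = 148 / (5 − 3.5850) = 104.591 ms/bit
  a = 766 − 104.591 × 3.5850 = 391.046 ms
Then RT(8) = 391.046 + 104.591 × log₂ 8 = 391.046 + 104.591 × 3 ≈ 704.818 ms.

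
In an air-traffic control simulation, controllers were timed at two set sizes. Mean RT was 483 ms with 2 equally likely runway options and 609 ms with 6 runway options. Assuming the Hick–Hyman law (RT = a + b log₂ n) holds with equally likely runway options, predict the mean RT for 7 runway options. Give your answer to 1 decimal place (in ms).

626.7 ms

Solve the two-equation system in a and b:
  b = (609 − 483) / (log₂ 6 − log₂ 2) = 126 / (2.5850 − 1) = 79.497 ms/bit
  a = 483 − 79.497 × 1 = 403.503 ms
Then RT(7) = 403.503 + 79.497 × log₂ 7 = 403.503 + 79.497 × 2.8074 ≈ 626.680 ms.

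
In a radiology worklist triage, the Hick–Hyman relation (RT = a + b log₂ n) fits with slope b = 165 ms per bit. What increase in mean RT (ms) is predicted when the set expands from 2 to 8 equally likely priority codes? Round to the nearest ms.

ΔRT = (a + b log₂ n₂) − (a + b log₂ n₁) = b·(log₂ n₂ − log₂ n₁).
log₂(8) − log₂(2) = log₂(8/2) = log₂(4) = 2.
ΔRT = 165 × 2.0000 = 330.000 ms.

330 ms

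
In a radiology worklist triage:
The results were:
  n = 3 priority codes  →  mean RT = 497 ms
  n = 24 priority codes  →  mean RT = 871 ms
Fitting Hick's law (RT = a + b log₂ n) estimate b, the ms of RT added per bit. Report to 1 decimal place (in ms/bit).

b = (RT₂ − RT₁)/(log₂ n₂ − log₂ n₁) = (871 − 497)/(4.5850 − 1.5850) = 124.667 ms/bit.

124.7 ms/bit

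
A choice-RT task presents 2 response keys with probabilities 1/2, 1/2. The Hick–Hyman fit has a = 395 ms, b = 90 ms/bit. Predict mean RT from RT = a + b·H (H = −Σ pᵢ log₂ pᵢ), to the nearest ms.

485 ms

H = −Σ pᵢ log₂ pᵢ = 0.5·1 + 0.5·1 = 1.000 bits.
RT = 395 + 90 × 1.000 = 485.00 ms.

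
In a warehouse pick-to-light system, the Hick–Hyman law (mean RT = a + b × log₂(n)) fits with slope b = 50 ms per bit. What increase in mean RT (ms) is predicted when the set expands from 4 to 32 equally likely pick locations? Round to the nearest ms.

Only the slope matters, since a is common to both: ΔRT = b·log₂(n₂/n₁).
log₂(32) − log₂(4) = log₂(32/4) = log₂(8) = 3.
ΔRT = 50 × 3.0000 = 150.000 ms.

150 ms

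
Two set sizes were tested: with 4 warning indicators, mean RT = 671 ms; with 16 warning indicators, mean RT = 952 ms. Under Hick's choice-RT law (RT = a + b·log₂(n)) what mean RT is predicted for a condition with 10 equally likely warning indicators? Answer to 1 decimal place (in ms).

Solve the two-equation system in a and b:
  b = (952 − 671) / (log₂ 16 − log₂ 4) = 281 / (4 − 2) = 140.500 ms/bit
  a = 671 − 140.500 × 2 = 390.000 ms
Then RT(10) = 390.000 + 140.500 × log₂ 10 = 390.000 + 140.500 × 3.3219 ≈ 856.731 ms.

856.7 ms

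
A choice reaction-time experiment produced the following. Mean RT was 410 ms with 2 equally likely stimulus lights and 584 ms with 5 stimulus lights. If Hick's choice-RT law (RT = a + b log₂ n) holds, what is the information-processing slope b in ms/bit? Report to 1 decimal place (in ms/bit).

b = (RT₂ − RT₁)/(log₂ n₂ − log₂ n₁) = (584 − 410)/(2.3219 − 1) = 131.626 ms/bit.

131.6 ms/bit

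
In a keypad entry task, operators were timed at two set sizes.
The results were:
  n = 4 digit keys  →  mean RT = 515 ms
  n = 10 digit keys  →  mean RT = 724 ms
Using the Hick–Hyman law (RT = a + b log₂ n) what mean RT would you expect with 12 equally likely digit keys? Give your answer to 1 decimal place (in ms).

765.6 ms

RT is linear in log₂ n, so two points fix the line:
  b = (724 − 515) / (log₂ 10 − log₂ 4) = 209 / (3.3219 − 2) = 158.102 ms/bit
  a = 515 − 158.102 × 2 = 198.795 ms
Then RT(12) = 198.795 + 158.102 × log₂ 12 = 198.795 + 158.102 × 3.5850 ≈ 765.586 ms.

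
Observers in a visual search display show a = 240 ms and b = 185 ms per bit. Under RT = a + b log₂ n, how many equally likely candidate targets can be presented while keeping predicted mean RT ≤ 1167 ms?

32

Set 240 + 185·log₂ n ≤ 1167 → log₂ n ≤ (1167 − 240)/185 = 5.0108.
So n ≤ 2^5.0108 = 32.241; the largest integer n is 32.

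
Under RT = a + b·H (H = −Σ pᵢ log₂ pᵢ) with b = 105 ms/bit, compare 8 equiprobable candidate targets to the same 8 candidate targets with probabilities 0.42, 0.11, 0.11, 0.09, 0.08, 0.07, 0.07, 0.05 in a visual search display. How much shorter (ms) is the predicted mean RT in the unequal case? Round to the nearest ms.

Equiprobable entropy H₀ = log₂ 8 = 3.0000 bits.
Skewed entropy H = −Σ pᵢ log₂ pᵢ = 2.5836 bits.
ΔRT = b·(H₀ − H) = 105 × 0.4164 = 43.72 ms.

44 ms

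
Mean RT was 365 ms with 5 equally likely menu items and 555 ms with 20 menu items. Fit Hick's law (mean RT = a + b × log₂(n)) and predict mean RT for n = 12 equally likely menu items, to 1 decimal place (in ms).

RT is linear in log₂ n, so two points fix the line:
  b = (555 − 365) / (log₂ 20 − log₂ 5) = 190 / (4.3219 − 2.3219) = 95.000 ms/bit
  a = 365 − 95.000 × 2.3219 = 144.417 ms
Then RT(12) = 144.417 + 95.000 × log₂ 12 = 144.417 + 95.000 × 3.5850 ≈ 484.988 ms.

485.0 ms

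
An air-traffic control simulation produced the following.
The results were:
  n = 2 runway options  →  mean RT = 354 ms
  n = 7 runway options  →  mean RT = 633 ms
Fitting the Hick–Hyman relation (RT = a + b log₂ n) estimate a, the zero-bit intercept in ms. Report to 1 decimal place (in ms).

The slope on a log₂ axis is (633 − 354) / (2.8074 − 1) = 154.369 ms/bit.
a = RT₁ − b·log₂ n₁ = 354 − 154.369 × 1 = 199.631 ms.

199.6 ms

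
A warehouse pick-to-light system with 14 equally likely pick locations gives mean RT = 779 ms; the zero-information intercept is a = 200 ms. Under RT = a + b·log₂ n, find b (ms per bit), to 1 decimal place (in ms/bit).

152.1 ms/bit

b = (779 − 200) / log₂(14) = 579 / 3.8074 = 152.074 ms/bit.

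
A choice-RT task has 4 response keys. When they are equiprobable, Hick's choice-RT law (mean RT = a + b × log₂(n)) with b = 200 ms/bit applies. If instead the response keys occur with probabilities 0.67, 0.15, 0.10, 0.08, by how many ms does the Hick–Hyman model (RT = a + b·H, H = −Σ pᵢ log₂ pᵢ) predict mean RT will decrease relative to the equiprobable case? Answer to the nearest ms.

The RT saving is b·ΔH. Equiprobable H₀ = log₂(4) = 2.0000 bits; with the given probabilities H = 1.4214 bits.
b·(H₀ − H) = 200 × (2.0000 − 1.4214) = 115.73 ms.

116 ms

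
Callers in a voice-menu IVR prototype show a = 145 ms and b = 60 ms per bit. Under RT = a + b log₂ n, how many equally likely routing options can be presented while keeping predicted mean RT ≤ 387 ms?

16

Information budget: (387 − 145)/60 = 4.0333 bits, so n ≤ 2^4.0333 = 16.374 → at most 16.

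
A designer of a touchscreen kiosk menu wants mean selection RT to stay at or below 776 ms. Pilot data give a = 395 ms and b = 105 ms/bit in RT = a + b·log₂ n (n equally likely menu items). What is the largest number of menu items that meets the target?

Set 395 + 105·log₂ n ≤ 776 → log₂ n ≤ (776 − 395)/105 = 3.6286.
So n ≤ 2^3.6286 = 12.368; the largest integer n is 12.

12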